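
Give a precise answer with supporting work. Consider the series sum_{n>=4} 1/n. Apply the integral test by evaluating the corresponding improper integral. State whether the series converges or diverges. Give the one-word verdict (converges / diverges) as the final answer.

Let f(x) = 1/x. Then f is positive, continuous, and decreasing on [4, infinity), so the integral test applies.
Compute the improper integral int_{4}^infinity f(x) dx:
  antiderivative F(x) = log(x).
  As x -> infinity, log(x) -> infinity.
  So int = infinity - log(4) = infinity. By the integral test, the series diverges.

diverges


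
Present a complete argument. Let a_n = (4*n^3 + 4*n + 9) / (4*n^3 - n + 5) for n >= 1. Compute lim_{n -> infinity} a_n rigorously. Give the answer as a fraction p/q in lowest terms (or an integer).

Divide numerator and denominator by n^3, the highest power:
numerator / n^3 = 4 + 4/n^2 + 9/n^3
denominator / n^3 = 4 - 1/n^2 + 5/n^3
As n -> infinity, all terms of the form c/n^k (k >= 1) tend to 0.
So numerator / n^3 -> 4 and denominator / n^3 -> 4.
Therefore lim a_n = 1.

1


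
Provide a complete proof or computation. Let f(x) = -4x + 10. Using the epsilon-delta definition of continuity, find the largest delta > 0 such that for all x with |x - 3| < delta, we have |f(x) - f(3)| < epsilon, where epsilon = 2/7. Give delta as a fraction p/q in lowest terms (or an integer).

We compute f(3) = -4*(3) + 10 = -2.
|f(x) - f(3)| = |-4x + 10 - (-2)| = |-4(x - 3)| = 4|x - 3|.
We need 4|x - 3| < 2/7, i.e. |x - 3| < 2/7 / 4 = 1/14.
So any delta <= 1/14 works. Conversely, if delta > 1/14, then x = 3 + 1/14 satisfies |x - 3| = 1/14 < delta but |f(x) - f(3)| = 4 * 1/14 = 2/7, which is not < 2/7; so no larger delta works.
Hence the largest such delta is 1/14.

1/14


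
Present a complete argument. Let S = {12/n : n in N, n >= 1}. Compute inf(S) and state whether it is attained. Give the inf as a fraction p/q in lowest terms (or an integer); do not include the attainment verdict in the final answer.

Analysis:
- Values: 12, 6, 4, 3, ... strictly decreasing.
- The maximum is 12 (n=1); sup = 12 (attained).
- The set is bounded below by 0; 12/n -> 0 so 0 is the greatest lower bound.
- 0 is not in the set, so inf = 0 is not attained.
Conclusion: inf(S) = 0, not attained in S.

0


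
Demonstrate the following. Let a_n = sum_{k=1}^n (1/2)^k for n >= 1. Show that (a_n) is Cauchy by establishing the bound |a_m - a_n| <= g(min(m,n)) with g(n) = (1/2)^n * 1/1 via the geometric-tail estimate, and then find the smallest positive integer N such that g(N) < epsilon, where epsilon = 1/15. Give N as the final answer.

For m > n >= 1: |a_m - a_n| = sum_{k=n+1}^m (1/2)^k < sum_{k=n+1}^infinity (1/2)^k = (1/2)^(n+1) / (1 - 1/2) = (1/2)^n * (1/2) * (2/1) = (1/2)^n * 1/1.
So g(n) = (1/2)^n / 1. Since g(n) -> 0, (a_n) is Cauchy.
Now solve g(N) < 1/15: (1/2)^N / 1 < 1/15 <=> 2^N > 1 / (1 * 1/15) = 15.
Check powers of 2: 2^3 = 8 <= 15, 2^4 = 16 > 15.
So the smallest such N is 4. Check: g(4) = 1/(1 * 16) = 1/16 < 1/15.

4


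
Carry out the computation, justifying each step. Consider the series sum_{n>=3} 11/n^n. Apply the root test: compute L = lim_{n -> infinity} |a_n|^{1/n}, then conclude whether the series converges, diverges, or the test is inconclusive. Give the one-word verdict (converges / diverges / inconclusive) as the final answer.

Let a_n denote the general term. Form |a_n|^(1/n) and simplify:
|a_n|^(1/n) = 11^(1/n)/n
Take the limit as n -> infinity: L = 0.
Since L = 0 < 1, the root test implies convergence.

converges


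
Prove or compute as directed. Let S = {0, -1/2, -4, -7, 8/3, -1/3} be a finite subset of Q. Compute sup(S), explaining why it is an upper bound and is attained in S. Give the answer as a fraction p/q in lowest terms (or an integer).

S is finite, so sup(S) = max(S).
Sorted decreasing:
8/3, 0, -1/3, -1/2, -4, -7
The extremum is 8/3.
For every x in S, x <= 8/3. And 8/3 is in S, so it is attained.
Therefore sup(S) = 8/3.

8/3


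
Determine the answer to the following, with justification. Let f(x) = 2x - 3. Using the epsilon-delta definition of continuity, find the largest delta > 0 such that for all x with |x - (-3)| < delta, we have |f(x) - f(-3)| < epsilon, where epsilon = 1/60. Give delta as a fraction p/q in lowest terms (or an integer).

We compute f(-3) = 2*(-3) - 3 = -9.
|f(x) - f(-3)| = |2x - 3 - (-9)| = |2(x - (-3))| = 2|x - (-3)|.
We need 2|x - (-3)| < 1/60, i.e. |x - (-3)| < 1/60 / 2 = 1/120.
So any delta <= 1/120 works. Conversely, if delta > 1/120, then x = -3 + 1/120 satisfies |x - (-3)| = 1/120 < delta but |f(x) - f(-3)| = 2 * 1/120 = 1/60, which is not < 1/60; so no larger delta works.
Hence the largest such delta is 1/120.

1/120


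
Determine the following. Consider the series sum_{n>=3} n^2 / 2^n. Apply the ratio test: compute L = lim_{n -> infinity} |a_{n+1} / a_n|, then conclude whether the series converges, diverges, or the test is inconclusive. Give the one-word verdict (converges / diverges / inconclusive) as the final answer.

Let a_n denote the general term. Form the ratio a_{n+1}/a_n and simplify:
a_{n+1}/a_n = (n + 1)^2/(2*n^2)
Take the limit as n -> infinity: L = 1/2.
Since L = 1/2 < 1, the ratio test implies the series converges.

converges


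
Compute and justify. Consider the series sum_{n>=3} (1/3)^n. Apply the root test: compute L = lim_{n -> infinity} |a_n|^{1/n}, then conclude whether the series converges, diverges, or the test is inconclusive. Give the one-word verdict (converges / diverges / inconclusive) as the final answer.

Let a_n denote the general term. Form |a_n|^(1/n) and simplify:
|a_n|^(1/n) = 1/3
Take the limit as n -> infinity: L = 1/3.
Since L = 1/3 < 1, the root test implies convergence.

converges


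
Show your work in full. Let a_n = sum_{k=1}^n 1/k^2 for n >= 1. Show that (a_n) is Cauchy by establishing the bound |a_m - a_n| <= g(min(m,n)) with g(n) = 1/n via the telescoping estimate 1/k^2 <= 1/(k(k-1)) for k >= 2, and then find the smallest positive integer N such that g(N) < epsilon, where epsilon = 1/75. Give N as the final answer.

For m > n >= 1: |a_m - a_n| = sum_{k=n+1}^m 1/k^2.
Use 1/k^2 <= 1/(k(k-1)) = 1/(k-1) - 1/k for k >= 2:
sum_{k=n+1}^m 1/k^2 <= sum_{k=n+1}^m (1/(k-1) - 1/k) = 1/n - 1/m <= 1/n.
By symmetry the same bound holds with n,m swapped, so |a_m - a_n| <= 1/min(m,n) = g(min(m,n)). Since g(n) -> 0, (a_n) is Cauchy.
Now solve g(N) < 1/75: 1/N < 1/75 <=> N > 1/(1/75) = 75.
The smallest integer strictly greater than 75 is N = 76.
Check: g(76) = 1/76 < 1/75; g(75) = 1/75 >= 1/75. So N = 76.

76


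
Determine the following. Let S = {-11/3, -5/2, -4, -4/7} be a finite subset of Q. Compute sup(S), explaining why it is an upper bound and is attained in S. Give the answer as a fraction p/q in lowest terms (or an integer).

S is finite, so sup(S) = max(S).
Sorted decreasing:
-4/7, -5/2, -11/3, -4
The extremum is -4/7.
For every x in S, x <= -4/7. And -4/7 is in S, so it is attained.
Therefore sup(S) = -4/7.

-4/7


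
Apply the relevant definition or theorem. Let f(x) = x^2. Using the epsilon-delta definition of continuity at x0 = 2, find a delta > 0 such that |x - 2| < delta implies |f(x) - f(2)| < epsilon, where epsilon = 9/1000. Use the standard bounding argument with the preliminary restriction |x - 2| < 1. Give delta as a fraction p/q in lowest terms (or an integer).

Factor: |x^2 - (2)^2| = |x - 2| * |x + 2|.
Impose |x - 2| < 1 first. Then |x + 2| = |(x - 2) + 2*(2)| <= |x - 2| + 2*|2| < 1 + 4 = 5.
So |x^2 - (2)^2| < delta * 5.
We need delta * 5 <= 9/1000, i.e. delta <= 9/1000/5 = 9/5000.
Since 9/5000 < 1, this is tighter than 1; take delta = 9/5000.
So delta = 9/5000 works.

9/5000


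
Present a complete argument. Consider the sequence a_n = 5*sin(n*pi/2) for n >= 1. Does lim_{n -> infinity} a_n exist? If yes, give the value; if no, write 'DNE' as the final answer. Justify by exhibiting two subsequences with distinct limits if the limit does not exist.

Examine the behaviour of a_n along subsequences.
a_{4k+1} = 5*sin(pi/2 + 2k*pi) = 5 -> 5. a_{4k+3} = 5*sin(3pi/2 + 2k*pi) = -5 -> -5.
Since these two subsequential limits are 5 and -5, distinct, the full sequence cannot converge (a convergent sequence has all subsequences tending to the same limit). So lim a_n does not exist.

DNE


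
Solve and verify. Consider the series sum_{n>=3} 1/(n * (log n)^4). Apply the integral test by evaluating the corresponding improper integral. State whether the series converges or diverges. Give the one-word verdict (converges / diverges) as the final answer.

Let f(x) = 1/(x*log(x)^4). Then f is positive, continuous, and decreasing on [3, infinity), so the integral test applies.
Compute the improper integral int_{3}^infinity f(x) dx:
  antiderivative F(x) = -1/(3*log(x)^3).
  F(x) -> 0 as x -> infinity.  int = 0 - F(3) = 1/(3*log(3)^3) < infinity. By the integral test, the series converges.

converges


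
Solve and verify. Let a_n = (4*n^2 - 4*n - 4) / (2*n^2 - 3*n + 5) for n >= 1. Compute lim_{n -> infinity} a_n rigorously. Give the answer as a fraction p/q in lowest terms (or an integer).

Divide numerator and denominator by n^2, the highest power:
numerator / n^2 = 4 - 4/n - 4/n^2
denominator / n^2 = 2 - 3/n + 5/n^2
As n -> infinity, all terms of the form c/n^k (k >= 1) tend to 0.
So numerator / n^2 -> 4 and denominator / n^2 -> 2.
Therefore lim a_n = 2.

2


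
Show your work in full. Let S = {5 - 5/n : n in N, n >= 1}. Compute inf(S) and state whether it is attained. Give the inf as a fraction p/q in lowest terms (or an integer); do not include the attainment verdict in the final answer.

Analysis:
- Values: 0, 5/2, 10/3, 15/4, ... strictly increasing.
- Minimum is 0 (n=1); inf = 0 (attained).
- 5 - 5/n -> 5 from below; sup = 5, not attained.
Conclusion: inf(S) = 0, attained in S.

0


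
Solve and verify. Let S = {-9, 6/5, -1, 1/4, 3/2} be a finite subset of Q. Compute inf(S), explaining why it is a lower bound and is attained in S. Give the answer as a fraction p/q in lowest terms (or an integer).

S is finite, so inf(S) = min(S).
Sorted increasing:
-9, -1, 1/4, 6/5, 3/2
The extremum is -9.
For every x in S, x >= -9. And -9 is in S, so it is attained.
Therefore inf(S) = -9.

-9


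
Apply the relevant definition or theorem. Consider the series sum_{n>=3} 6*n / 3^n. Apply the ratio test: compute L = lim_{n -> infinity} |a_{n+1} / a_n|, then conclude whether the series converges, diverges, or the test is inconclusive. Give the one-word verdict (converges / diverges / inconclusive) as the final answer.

Let a_n denote the general term. Form the ratio a_{n+1}/a_n and simplify:
a_{n+1}/a_n = (n + 1)/(3*n)
Take the limit as n -> infinity: L = 1/3.
Since L = 1/3 < 1, the ratio test implies the series converges.

converges


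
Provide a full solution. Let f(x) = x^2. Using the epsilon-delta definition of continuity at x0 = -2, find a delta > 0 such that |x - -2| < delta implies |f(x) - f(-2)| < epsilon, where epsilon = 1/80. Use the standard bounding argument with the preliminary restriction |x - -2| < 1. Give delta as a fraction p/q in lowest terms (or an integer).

Factor: |x^2 - (-2)^2| = |x - -2| * |x + -2|.
Impose |x - -2| < 1 first. Then |x + -2| = |(x - -2) + 2*(-2)| <= |x - -2| + 2*|-2| < 1 + 4 = 5.
So |x^2 - (-2)^2| < delta * 5.
We need delta * 5 <= 1/80, i.e. delta <= 1/80/5 = 1/400.
Since 1/400 < 1, this is tighter than 1; take delta = 1/400.
So delta = 1/400 works.

1/400


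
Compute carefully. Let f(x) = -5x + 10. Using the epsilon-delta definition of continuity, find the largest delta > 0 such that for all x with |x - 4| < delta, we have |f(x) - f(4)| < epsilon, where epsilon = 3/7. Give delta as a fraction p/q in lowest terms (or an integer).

We compute f(4) = -5*(4) + 10 = -10.
|f(x) - f(4)| = |-5x + 10 - (-10)| = |-5(x - 4)| = 5|x - 4|.
We need 5|x - 4| < 3/7, i.e. |x - 4| < 3/7 / 5 = 3/35.
So any delta <= 3/35 works. Conversely, if delta > 3/35, then x = 4 + 3/35 satisfies |x - 4| = 3/35 < delta but |f(x) - f(4)| = 5 * 3/35 = 3/7, which is not < 3/7; so no larger delta works.
Hence the largest such delta is 3/35.

3/35


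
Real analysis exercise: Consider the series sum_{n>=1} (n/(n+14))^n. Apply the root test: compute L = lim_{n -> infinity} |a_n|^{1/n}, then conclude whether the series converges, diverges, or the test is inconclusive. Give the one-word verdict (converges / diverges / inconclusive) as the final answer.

Let a_n denote the general term. Form |a_n|^(1/n) and simplify:
|a_n|^(1/n) = n/(n + 14)
Take the limit as n -> infinity: L = 1.
Since L = 1, the root test is inconclusive. (In fact a_n = (n/(n+14))^n -> e^(-14) != 0, so the nth-term test shows divergence; but the root test itself gives no conclusion.)

inconclusive


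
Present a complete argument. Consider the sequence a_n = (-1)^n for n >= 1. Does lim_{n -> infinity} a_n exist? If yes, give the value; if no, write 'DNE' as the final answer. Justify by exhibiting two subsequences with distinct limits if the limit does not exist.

Examine the behaviour of a_n along subsequences.
Even-n subsequence a_{2k} = 1 -> 1. Odd-n subsequence a_{2k+1} = -1 -> -1.
Since these two subsequential limits are 1 and -1, distinct, the full sequence cannot converge (a convergent sequence has all subsequences tending to the same limit). So lim a_n does not exist.

DNE


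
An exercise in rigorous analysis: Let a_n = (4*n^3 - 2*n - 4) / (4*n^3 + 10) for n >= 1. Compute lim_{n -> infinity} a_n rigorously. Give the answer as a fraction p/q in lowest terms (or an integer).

Divide numerator and denominator by n^3, the highest power:
numerator / n^3 = 4 - 2/n^2 - 4/n^3
denominator / n^3 = 4 + 10/n^3
As n -> infinity, all terms of the form c/n^k (k >= 1) tend to 0.
So numerator / n^3 -> 4 and denominator / n^3 -> 4.
Therefore lim a_n = 1.

1


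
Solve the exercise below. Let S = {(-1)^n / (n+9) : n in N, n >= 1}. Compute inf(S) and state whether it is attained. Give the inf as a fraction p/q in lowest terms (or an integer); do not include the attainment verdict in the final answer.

Analysis:
- Values: -1/10, 1/11, -1/12, 1/13, -1/14, ...
- Positive terms (even n): 1/(2+9), 1/(4+9), ... decreasing -> max = 1/11 (n=2).
- Negative terms (odd n): -1/(1+9), -1/(3+9), ... increasing -> min = -1/10 (n=1).
- So sup = 1/11 (attained at n=2); inf = -1/10 (attained at n=1).
Conclusion: inf(S) = -1/10, attained in S.

-1/10


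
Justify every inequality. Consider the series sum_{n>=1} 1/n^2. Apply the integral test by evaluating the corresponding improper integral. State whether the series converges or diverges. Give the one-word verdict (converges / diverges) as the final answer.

Let f(x) = x^(-2). Then f is positive, continuous, and decreasing on [1, infinity), so the integral test applies.
Compute the improper integral int_{1}^infinity f(x) dx:
  antiderivative F(x) = -1/x.
  As x -> infinity, F(x) -> 0 (since p = 2 > 1).
  So int = F(infinity) - F(1) = 0 - (-1) = 1.
  Finite, so by the integral test, the series converges.

converges


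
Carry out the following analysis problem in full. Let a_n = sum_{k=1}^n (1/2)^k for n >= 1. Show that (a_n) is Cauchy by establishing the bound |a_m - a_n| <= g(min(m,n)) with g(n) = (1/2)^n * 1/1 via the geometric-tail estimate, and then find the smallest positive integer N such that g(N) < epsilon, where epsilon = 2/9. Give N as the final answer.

For m > n >= 1: |a_m - a_n| = sum_{k=n+1}^m (1/2)^k < sum_{k=n+1}^infinity (1/2)^k = (1/2)^(n+1) / (1 - 1/2) = (1/2)^n * (1/2) * (2/1) = (1/2)^n * 1/1.
So g(n) = (1/2)^n / 1. Since g(n) -> 0, (a_n) is Cauchy.
Now solve g(N) < 2/9: (1/2)^N / 1 < 2/9 <=> 2^N > 1 / (1 * 2/9) = 9/2.
Check powers of 2: 2^2 = 4 <= 9/2, 2^3 = 8 > 9/2.
So the smallest such N is 3. Check: g(3) = 1/(1 * 8) = 1/8 < 2/9.

3


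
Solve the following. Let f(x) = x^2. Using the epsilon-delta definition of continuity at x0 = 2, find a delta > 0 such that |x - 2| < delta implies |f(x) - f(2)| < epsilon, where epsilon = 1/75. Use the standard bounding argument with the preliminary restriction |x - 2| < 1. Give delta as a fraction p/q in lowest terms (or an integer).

Factor: |x^2 - (2)^2| = |x - 2| * |x + 2|.
Impose |x - 2| < 1 first. Then |x + 2| = |(x - 2) + 2*(2)| <= |x - 2| + 2*|2| < 1 + 4 = 5.
So |x^2 - (2)^2| < delta * 5.
We need delta * 5 <= 1/75, i.e. delta <= 1/75/5 = 1/375.
Since 1/375 < 1, this is tighter than 1; take delta = 1/375.
So delta = 1/375 works.

1/375


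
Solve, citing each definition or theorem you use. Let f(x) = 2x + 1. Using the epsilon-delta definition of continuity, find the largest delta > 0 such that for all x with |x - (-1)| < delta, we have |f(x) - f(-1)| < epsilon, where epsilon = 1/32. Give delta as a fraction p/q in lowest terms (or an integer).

We compute f(-1) = 2*(-1) + 1 = -1.
|f(x) - f(-1)| = |2x + 1 - (-1)| = |2(x - (-1))| = 2|x - (-1)|.
We need 2|x - (-1)| < 1/32, i.e. |x - (-1)| < 1/32 / 2 = 1/64.
So any delta <= 1/64 works. Conversely, if delta > 1/64, then x = -1 + 1/64 satisfies |x - (-1)| = 1/64 < delta but |f(x) - f(-1)| = 2 * 1/64 = 1/32, which is not < 1/32; so no larger delta works.
Hence the largest such delta is 1/64.

1/64


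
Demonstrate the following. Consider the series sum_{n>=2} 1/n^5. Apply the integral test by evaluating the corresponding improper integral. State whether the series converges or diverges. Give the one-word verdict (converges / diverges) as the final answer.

Let f(x) = x^(-5). Then f is positive, continuous, and decreasing on [2, infinity), so the integral test applies.
Compute the improper integral int_{2}^infinity f(x) dx:
  antiderivative F(x) = -1/(4*x^4).
  As x -> infinity, F(x) -> 0 (since p = 5 > 1).
  So int = F(infinity) - F(2) = 0 - (-1/64) = 1/64.
  Finite, so by the integral test, the series converges.

converges


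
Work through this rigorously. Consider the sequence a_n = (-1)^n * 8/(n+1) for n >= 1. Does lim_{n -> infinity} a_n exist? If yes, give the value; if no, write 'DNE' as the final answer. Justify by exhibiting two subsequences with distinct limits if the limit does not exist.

Examine the behaviour of a_n along subsequences.
Even-n subsequence a_{2k} = 8/(2k+1) -> 0. Odd-n subsequence a_{2k+1} = -8/(2k+2) -> 0. Both tend to 0, which suggests the limit is 0; verify directly.
|a_n - 0| = 8/(n+1) < 8/n for every n >= 1.
Given epsilon > 0, choose a positive integer N > 8/epsilon. Then for all n >= N, |a_n| < 8/n <= 8/N < epsilon.
So by the definition of the limit, lim a_n exists and equals 0.

0


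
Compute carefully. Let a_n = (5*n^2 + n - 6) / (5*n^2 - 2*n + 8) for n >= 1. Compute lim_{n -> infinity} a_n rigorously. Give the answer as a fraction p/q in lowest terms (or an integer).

Divide numerator and denominator by n^2, the highest power:
numerator / n^2 = 5 + 1/n - 6/n^2
denominator / n^2 = 5 - 2/n + 8/n^2
As n -> infinity, all terms of the form c/n^k (k >= 1) tend to 0.
So numerator / n^2 -> 5 and denominator / n^2 -> 5.
Therefore lim a_n = 1.

1


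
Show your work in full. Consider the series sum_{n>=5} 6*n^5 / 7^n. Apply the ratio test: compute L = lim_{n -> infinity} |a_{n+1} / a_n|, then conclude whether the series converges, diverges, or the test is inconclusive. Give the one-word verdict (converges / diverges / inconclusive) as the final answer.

Let a_n denote the general term. Form the ratio a_{n+1}/a_n and simplify:
a_{n+1}/a_n = (n + 1)^5/(7*n^5)
Take the limit as n -> infinity: L = 1/7.
Since L = 1/7 < 1, the ratio test implies the series converges.

converges


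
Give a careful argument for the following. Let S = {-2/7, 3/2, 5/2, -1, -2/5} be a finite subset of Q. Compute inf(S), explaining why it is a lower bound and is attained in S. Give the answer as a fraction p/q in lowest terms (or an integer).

S is finite, so inf(S) = min(S).
Sorted increasing:
-1, -2/5, -2/7, 3/2, 5/2
The extremum is -1.
For every x in S, x >= -1. And -1 is in S, so it is attained.
Therefore inf(S) = -1.

-1


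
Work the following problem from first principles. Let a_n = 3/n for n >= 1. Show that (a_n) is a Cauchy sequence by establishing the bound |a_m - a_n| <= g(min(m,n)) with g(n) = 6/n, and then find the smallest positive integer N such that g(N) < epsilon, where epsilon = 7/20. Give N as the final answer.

For any m, n >= 1, by the triangle inequality:
|a_m - a_n| = |3/m - 3/n| <= 3*1/m + 3*1/n <= 6/min(m,n).
So g(n) = 6/n bounds the Cauchy difference. Since g(n) -> 0, (a_n) is Cauchy.
Now solve g(N) < 7/20: 6/N < 7/20 <=> N > 6 / (7/20) = 120/7.
The smallest integer strictly greater than 120/7 is N = 18.
Check: g(18) = 6/18 = 1/3 < 7/20; g(17) = 6/17 >= 7/20. So N = 18.

18


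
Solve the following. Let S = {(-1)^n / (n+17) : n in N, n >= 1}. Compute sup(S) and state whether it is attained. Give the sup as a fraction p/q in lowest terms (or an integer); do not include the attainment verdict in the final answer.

Analysis:
- Values: -1/18, 1/19, -1/20, 1/21, -1/22, ...
- Positive terms (even n): 1/(2+17), 1/(4+17), ... decreasing -> max = 1/19 (n=2).
- Negative terms (odd n): -1/(1+17), -1/(3+17), ... increasing -> min = -1/18 (n=1).
- So sup = 1/19 (attained at n=2); inf = -1/18 (attained at n=1).
Conclusion: sup(S) = 1/19, attained in S.

1/19


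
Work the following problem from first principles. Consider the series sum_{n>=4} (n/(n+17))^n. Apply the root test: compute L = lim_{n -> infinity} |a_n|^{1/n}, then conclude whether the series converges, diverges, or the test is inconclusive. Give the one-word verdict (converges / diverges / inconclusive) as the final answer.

Let a_n denote the general term. Form |a_n|^(1/n) and simplify:
|a_n|^(1/n) = n/(n + 17)
Take the limit as n -> infinity: L = 1.
Since L = 1, the root test is inconclusive. (In fact a_n = (n/(n+17))^n -> e^(-17) != 0, so the nth-term test shows divergence; but the root test itself gives no conclusion.)

inconclusive


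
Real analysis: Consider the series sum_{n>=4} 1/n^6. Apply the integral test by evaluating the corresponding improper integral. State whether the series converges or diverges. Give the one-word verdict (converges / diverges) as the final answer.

Let f(x) = x^(-6). Then f is positive, continuous, and decreasing on [4, infinity), so the integral test applies.
Compute the improper integral int_{4}^infinity f(x) dx:
  antiderivative F(x) = -1/(5*x^5).
  As x -> infinity, F(x) -> 0 (since p = 6 > 1).
  So int = F(infinity) - F(4) = 0 - (-1/5120) = 1/5120.
  Finite, so by the integral test, the series converges.

converges


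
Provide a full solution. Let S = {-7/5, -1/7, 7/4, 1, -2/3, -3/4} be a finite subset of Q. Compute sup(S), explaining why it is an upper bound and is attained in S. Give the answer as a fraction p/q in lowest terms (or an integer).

S is finite, so sup(S) = max(S).
Sorted decreasing:
7/4, 1, -1/7, -2/3, -3/4, -7/5
The extremum is 7/4.
For every x in S, x <= 7/4. And 7/4 is in S, so it is attained.
Therefore sup(S) = 7/4.

7/4


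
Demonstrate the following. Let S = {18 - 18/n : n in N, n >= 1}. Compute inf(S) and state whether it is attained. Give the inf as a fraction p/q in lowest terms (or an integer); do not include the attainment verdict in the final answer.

Analysis:
- Values: 0, 9, 12, 27/2, ... strictly increasing.
- Minimum is 0 (n=1); inf = 0 (attained).
- 18 - 18/n -> 18 from below; sup = 18, not attained.
Conclusion: inf(S) = 0, attained in S.

0


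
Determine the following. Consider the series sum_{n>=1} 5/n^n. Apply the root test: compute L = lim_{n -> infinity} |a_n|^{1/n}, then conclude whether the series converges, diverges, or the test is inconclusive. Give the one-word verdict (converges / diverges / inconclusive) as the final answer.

Let a_n denote the general term. Form |a_n|^(1/n) and simplify:
|a_n|^(1/n) = 5^(1/n)/n
Take the limit as n -> infinity: L = 0.
Since L = 0 < 1, the root test implies convergence.

converges


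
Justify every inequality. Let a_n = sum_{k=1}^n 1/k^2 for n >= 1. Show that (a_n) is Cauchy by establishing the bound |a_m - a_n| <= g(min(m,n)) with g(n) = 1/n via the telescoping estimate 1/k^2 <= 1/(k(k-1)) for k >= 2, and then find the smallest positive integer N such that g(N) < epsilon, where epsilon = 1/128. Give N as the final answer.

For m > n >= 1: |a_m - a_n| = sum_{k=n+1}^m 1/k^2.
Use 1/k^2 <= 1/(k(k-1)) = 1/(k-1) - 1/k for k >= 2:
sum_{k=n+1}^m 1/k^2 <= sum_{k=n+1}^m (1/(k-1) - 1/k) = 1/n - 1/m <= 1/n.
By symmetry the same bound holds with n,m swapped, so |a_m - a_n| <= 1/min(m,n) = g(min(m,n)). Since g(n) -> 0, (a_n) is Cauchy.
Now solve g(N) < 1/128: 1/N < 1/128 <=> N > 1/(1/128) = 128.
The smallest integer strictly greater than 128 is N = 129.
Check: g(129) = 1/129 < 1/128; g(128) = 1/128 >= 1/128. So N = 129.

129


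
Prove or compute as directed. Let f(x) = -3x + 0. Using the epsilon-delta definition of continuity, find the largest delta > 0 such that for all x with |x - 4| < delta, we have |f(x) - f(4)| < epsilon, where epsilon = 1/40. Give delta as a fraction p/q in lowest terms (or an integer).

We compute f(4) = -3*(4) + 0 = -12.
|f(x) - f(4)| = |-3x + 0 - (-12)| = |-3(x - 4)| = 3|x - 4|.
We need 3|x - 4| < 1/40, i.e. |x - 4| < 1/40 / 3 = 1/120.
So any delta <= 1/120 works. Conversely, if delta > 1/120, then x = 4 + 1/120 satisfies |x - 4| = 1/120 < delta but |f(x) - f(4)| = 3 * 1/120 = 1/40, which is not < 1/40; so no larger delta works.
Hence the largest such delta is 1/120.

1/120


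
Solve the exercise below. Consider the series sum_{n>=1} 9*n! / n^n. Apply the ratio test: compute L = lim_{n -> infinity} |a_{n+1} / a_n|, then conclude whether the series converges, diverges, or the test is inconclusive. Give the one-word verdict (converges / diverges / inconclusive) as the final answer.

Let a_n denote the general term. Form the ratio a_{n+1}/a_n and simplify:
a_{n+1}/a_n = (n/(n + 1))^n
Take the limit as n -> infinity: L = exp(-1).
Since L = exp(-1) < 1, the ratio test implies the series converges.

converges


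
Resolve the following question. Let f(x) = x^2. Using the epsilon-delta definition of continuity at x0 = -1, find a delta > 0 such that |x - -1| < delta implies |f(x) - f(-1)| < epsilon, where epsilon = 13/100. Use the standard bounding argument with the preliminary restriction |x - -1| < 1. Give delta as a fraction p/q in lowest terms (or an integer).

Factor: |x^2 - (-1)^2| = |x - -1| * |x + -1|.
Impose |x - -1| < 1 first. Then |x + -1| = |(x - -1) + 2*(-1)| <= |x - -1| + 2*|-1| < 1 + 2 = 3.
So |x^2 - (-1)^2| < delta * 3.
We need delta * 3 <= 13/100, i.e. delta <= 13/100/3 = 13/300.
Since 13/300 < 1, this is tighter than 1; take delta = 13/300.
So delta = 13/300 works.

13/300


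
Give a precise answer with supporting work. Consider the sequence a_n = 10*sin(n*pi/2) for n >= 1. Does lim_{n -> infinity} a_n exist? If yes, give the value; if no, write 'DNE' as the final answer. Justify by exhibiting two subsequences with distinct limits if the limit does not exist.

Examine the behaviour of a_n along subsequences.
a_{4k+1} = 10*sin(pi/2 + 2k*pi) = 10 -> 10. a_{4k+3} = 10*sin(3pi/2 + 2k*pi) = -10 -> -10.
Since these two subsequential limits are 10 and -10, distinct, the full sequence cannot converge (a convergent sequence has all subsequences tending to the same limit). So lim a_n does not exist.

DNE


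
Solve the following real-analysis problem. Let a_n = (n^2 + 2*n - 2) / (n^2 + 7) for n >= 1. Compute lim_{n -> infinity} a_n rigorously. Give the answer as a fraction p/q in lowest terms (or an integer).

Divide numerator and denominator by n^2, the highest power:
numerator / n^2 = 1 + 2/n - 2/n^2
denominator / n^2 = 1 + 7/n^2
As n -> infinity, all terms of the form c/n^k (k >= 1) tend to 0.
So numerator / n^2 -> 1 and denominator / n^2 -> 1.
Therefore lim a_n = 1.

1


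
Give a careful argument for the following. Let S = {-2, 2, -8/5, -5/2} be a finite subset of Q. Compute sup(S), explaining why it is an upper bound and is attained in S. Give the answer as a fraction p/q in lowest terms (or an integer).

S is finite, so sup(S) = max(S).
Sorted decreasing:
2, -8/5, -2, -5/2
The extremum is 2.
For every x in S, x <= 2. And 2 is in S, so it is attained.
Therefore sup(S) = 2.

2


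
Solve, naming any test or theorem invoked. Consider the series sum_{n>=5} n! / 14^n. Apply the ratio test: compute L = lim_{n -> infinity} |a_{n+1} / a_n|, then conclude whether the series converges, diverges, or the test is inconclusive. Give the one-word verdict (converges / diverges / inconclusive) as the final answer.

Let a_n denote the general term. Form the ratio a_{n+1}/a_n and simplify:
a_{n+1}/a_n = n/14 + 1/14
Take the limit as n -> infinity: L = infinity.
Since L = infinity > 1 (or L = infinity), the ratio test implies the series diverges.

diverges


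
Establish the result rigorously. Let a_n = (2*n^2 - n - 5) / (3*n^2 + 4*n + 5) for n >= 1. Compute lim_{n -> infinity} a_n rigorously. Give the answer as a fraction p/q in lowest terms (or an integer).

Divide numerator and denominator by n^2, the highest power:
numerator / n^2 = 2 - 1/n - 5/n^2
denominator / n^2 = 3 + 4/n + 5/n^2
As n -> infinity, all terms of the form c/n^k (k >= 1) tend to 0.
So numerator / n^2 -> 2 and denominator / n^2 -> 3.
Therefore lim a_n = 2/3.

2/3


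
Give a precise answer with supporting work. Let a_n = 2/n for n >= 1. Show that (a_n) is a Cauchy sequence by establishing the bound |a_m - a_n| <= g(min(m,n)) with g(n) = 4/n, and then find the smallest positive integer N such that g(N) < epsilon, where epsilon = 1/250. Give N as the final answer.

For any m, n >= 1, by the triangle inequality:
|a_m - a_n| = |2/m - 2/n| <= 2*1/m + 2*1/n <= 4/min(m,n).
So g(n) = 4/n bounds the Cauchy difference. Since g(n) -> 0, (a_n) is Cauchy.
Now solve g(N) < 1/250: 4/N < 1/250 <=> N > 4 / (1/250) = 1000.
The smallest integer strictly greater than 1000 is N = 1001.
Check: g(1001) = 4/1001 = 4/1001 < 1/250; g(1000) = 1/250 >= 1/250. So N = 1001.

1001


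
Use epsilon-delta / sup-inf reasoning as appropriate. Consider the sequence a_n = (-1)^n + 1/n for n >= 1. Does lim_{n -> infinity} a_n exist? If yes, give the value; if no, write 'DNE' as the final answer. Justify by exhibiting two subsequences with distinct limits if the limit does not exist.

Examine the behaviour of a_n along subsequences.
a_{2k} = 1 + 1/(2k) -> 1. a_{2k+1} = -1 + 1/(2k+1) -> -1.
Since these two subsequential limits are 1 and -1, distinct, the full sequence cannot converge (a convergent sequence has all subsequences tending to the same limit). So lim a_n does not exist.

DNE


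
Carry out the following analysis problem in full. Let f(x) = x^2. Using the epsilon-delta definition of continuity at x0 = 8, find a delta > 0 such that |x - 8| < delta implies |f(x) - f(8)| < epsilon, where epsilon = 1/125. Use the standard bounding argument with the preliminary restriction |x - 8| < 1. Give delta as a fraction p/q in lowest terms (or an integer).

Factor: |x^2 - (8)^2| = |x - 8| * |x + 8|.
Impose |x - 8| < 1 first. Then |x + 8| = |(x - 8) + 2*(8)| <= |x - 8| + 2*|8| < 1 + 16 = 17.
So |x^2 - (8)^2| < delta * 17.
We need delta * 17 <= 1/125, i.e. delta <= 1/125/17 = 1/2125.
Since 1/2125 < 1, this is tighter than 1; take delta = 1/2125.
So delta = 1/2125 works.

1/2125


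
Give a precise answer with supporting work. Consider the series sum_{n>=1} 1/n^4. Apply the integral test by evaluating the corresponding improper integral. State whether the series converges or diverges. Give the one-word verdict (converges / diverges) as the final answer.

Let f(x) = x^(-4). Then f is positive, continuous, and decreasing on [1, infinity), so the integral test applies.
Compute the improper integral int_{1}^infinity f(x) dx:
  antiderivative F(x) = -1/(3*x^3).
  As x -> infinity, F(x) -> 0 (since p = 4 > 1).
  So int = F(infinity) - F(1) = 0 - (-1/3) = 1/3.
  Finite, so by the integral test, the series converges.

converges


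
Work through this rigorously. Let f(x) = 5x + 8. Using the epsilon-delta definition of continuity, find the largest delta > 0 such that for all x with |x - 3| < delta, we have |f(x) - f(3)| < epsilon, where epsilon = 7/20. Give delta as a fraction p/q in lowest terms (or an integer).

We compute f(3) = 5*(3) + 8 = 23.
|f(x) - f(3)| = |5x + 8 - (23)| = |5(x - 3)| = 5|x - 3|.
We need 5|x - 3| < 7/20, i.e. |x - 3| < 7/20 / 5 = 7/100.
So any delta <= 7/100 works. Conversely, if delta > 7/100, then x = 3 + 7/100 satisfies |x - 3| = 7/100 < delta but |f(x) - f(3)| = 5 * 7/100 = 7/20, which is not < 7/20; so no larger delta works.
Hence the largest such delta is 7/100.

7/100


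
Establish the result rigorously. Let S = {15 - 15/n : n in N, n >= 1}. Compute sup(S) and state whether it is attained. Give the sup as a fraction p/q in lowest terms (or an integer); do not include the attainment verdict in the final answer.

Analysis:
- Values: 0, 15/2, 10, 45/4, ... strictly increasing.
- Minimum is 0 (n=1); inf = 0 (attained).
- 15 - 15/n -> 15 from below; sup = 15, not attained.
Conclusion: sup(S) = 15, not attained in S.

15


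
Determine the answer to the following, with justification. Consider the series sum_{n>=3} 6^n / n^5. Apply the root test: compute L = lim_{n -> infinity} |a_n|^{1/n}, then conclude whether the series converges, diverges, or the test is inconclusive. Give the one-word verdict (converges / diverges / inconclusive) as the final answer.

Let a_n denote the general term. Form |a_n|^(1/n) and simplify:
|a_n|^(1/n) = 6/n^(5/n)
Take the limit as n -> infinity: L = 6.
Since L = 6 > 1, the root test implies divergence.

diverges


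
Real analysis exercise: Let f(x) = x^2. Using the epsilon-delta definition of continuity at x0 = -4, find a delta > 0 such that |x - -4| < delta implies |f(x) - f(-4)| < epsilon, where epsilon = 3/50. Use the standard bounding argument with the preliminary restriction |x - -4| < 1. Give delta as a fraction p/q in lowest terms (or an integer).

Factor: |x^2 - (-4)^2| = |x - -4| * |x + -4|.
Impose |x - -4| < 1 first. Then |x + -4| = |(x - -4) + 2*(-4)| <= |x - -4| + 2*|-4| < 1 + 8 = 9.
So |x^2 - (-4)^2| < delta * 9.
We need delta * 9 <= 3/50, i.e. delta <= 3/50/9 = 1/150.
Since 1/150 < 1, this is tighter than 1; take delta = 1/150.
So delta = 1/150 works.

1/150


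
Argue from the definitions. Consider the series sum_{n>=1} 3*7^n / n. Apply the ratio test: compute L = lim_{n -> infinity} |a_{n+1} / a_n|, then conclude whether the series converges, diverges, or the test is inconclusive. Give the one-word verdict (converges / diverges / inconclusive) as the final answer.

Let a_n denote the general term. Form the ratio a_{n+1}/a_n and simplify:
a_{n+1}/a_n = 7*n/(n + 1)
Take the limit as n -> infinity: L = 7.
Since L = 7 > 1 (or L = infinity), the ratio test implies the series diverges.

diverges


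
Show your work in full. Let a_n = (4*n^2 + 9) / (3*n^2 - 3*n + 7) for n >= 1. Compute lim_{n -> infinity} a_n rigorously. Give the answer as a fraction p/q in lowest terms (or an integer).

Divide numerator and denominator by n^2, the highest power:
numerator / n^2 = 4 + 9/n^2
denominator / n^2 = 3 - 3/n + 7/n^2
As n -> infinity, all terms of the form c/n^k (k >= 1) tend to 0.
So numerator / n^2 -> 4 and denominator / n^2 -> 3.
Therefore lim a_n = 4/3.

4/3


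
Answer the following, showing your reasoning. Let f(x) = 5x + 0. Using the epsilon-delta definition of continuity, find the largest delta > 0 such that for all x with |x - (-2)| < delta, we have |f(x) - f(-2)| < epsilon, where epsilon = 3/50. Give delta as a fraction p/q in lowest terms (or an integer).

We compute f(-2) = 5*(-2) + 0 = -10.
|f(x) - f(-2)| = |5x + 0 - (-10)| = |5(x - (-2))| = 5|x - (-2)|.
We need 5|x - (-2)| < 3/50, i.e. |x - (-2)| < 3/50 / 5 = 3/250.
So any delta <= 3/250 works. Conversely, if delta > 3/250, then x = -2 + 3/250 satisfies |x - (-2)| = 3/250 < delta but |f(x) - f(-2)| = 5 * 3/250 = 3/50, which is not < 3/50; so no larger delta works.
Hence the largest such delta is 3/250.

3/250


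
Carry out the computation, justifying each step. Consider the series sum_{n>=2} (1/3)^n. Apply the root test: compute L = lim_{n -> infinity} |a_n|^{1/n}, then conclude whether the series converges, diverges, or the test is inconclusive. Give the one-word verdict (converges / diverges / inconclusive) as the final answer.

Let a_n denote the general term. Form |a_n|^(1/n) and simplify:
|a_n|^(1/n) = 1/3
Take the limit as n -> infinity: L = 1/3.
Since L = 1/3 < 1, the root test implies convergence.

converges


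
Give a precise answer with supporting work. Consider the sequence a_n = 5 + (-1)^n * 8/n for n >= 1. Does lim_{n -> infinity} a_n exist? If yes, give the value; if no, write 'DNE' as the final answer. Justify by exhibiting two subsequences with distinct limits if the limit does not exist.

Examine the behaviour of a_n along subsequences.
Even-n subsequence a_{2k} = 5 + 8/(2k) -> 5. Odd-n subsequence a_{2k+1} = 5 - 8/(2k+1) -> 5. Both tend to 5, which suggests the limit is 5; verify directly.
|a_n - 5| = |(-1)^n * 8/n| = 8/n for every n >= 1.
Given epsilon > 0, choose a positive integer N > 8/epsilon. Then for all n >= N, |a_n - 5| = 8/n <= 8/N < epsilon.
So by the definition of the limit, lim a_n exists and equals 5.

5


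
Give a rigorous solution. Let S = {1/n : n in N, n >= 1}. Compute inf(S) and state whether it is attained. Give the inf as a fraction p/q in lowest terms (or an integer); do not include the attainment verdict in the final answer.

Analysis:
- Values: 1, 1/2, 1/3, 1/4, ... strictly decreasing.
- The maximum is 1 (n=1); sup = 1 (attained).
- The set is bounded below by 0; 1/n -> 0 so 0 is the greatest lower bound.
- 0 is not in the set, so inf = 0 is not attained.
Conclusion: inf(S) = 0, not attained in S.

0


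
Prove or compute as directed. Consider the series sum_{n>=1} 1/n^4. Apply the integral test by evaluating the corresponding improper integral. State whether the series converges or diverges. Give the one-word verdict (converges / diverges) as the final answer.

Let f(x) = x^(-4). Then f is positive, continuous, and decreasing on [1, infinity), so the integral test applies.
Compute the improper integral int_{1}^infinity f(x) dx:
  antiderivative F(x) = -1/(3*x^3).
  As x -> infinity, F(x) -> 0 (since p = 4 > 1).
  So int = F(infinity) - F(1) = 0 - (-1/3) = 1/3.
  Finite, so by the integral test, the series converges.

converges


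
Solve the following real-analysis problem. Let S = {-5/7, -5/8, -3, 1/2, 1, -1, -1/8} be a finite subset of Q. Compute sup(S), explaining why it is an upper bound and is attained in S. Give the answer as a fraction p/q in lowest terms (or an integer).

S is finite, so sup(S) = max(S).
Sorted decreasing:
1, 1/2, -1/8, -5/8, -5/7, -1, -3
The extremum is 1.
For every x in S, x <= 1. And 1 is in S, so it is attained.
Therefore sup(S) = 1.

1


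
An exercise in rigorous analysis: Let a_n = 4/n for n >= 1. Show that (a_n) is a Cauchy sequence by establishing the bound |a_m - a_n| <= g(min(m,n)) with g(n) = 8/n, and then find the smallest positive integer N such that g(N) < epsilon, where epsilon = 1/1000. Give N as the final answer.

For any m, n >= 1, by the triangle inequality:
|a_m - a_n| = |4/m - 4/n| <= 4*1/m + 4*1/n <= 8/min(m,n).
So g(n) = 8/n bounds the Cauchy difference. Since g(n) -> 0, (a_n) is Cauchy.
Now solve g(N) < 1/1000: 8/N < 1/1000 <=> N > 8 / (1/1000) = 8000.
The smallest integer strictly greater than 8000 is N = 8001.
Check: g(8001) = 8/8001 = 8/8001 < 1/1000; g(8000) = 1/1000 >= 1/1000. So N = 8001.

8001


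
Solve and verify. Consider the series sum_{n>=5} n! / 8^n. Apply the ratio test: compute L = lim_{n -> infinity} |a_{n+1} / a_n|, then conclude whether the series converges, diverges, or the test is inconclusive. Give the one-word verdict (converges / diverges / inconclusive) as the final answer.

Let a_n denote the general term. Form the ratio a_{n+1}/a_n and simplify:
a_{n+1}/a_n = n/8 + 1/8
Take the limit as n -> infinity: L = infinity.
Since L = infinity > 1 (or L = infinity), the ratio test implies the series diverges.

diverges


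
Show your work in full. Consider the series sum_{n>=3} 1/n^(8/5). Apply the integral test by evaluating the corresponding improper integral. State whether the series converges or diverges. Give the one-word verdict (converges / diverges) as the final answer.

Let f(x) = x^(-8/5). Then f is positive, continuous, and decreasing on [3, infinity), so the integral test applies.
Compute the improper integral int_{3}^infinity f(x) dx:
  antiderivative F(x) = -5/(3*x^(3/5)).
  As x -> infinity, F(x) -> 0 (since p = 8/5 > 1).
  So int = F(infinity) - F(3) = 0 - (-5*3^(2/5)/9) = 5*3^(2/5)/9.
  Finite, so by the integral test, the series converges.

converges
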